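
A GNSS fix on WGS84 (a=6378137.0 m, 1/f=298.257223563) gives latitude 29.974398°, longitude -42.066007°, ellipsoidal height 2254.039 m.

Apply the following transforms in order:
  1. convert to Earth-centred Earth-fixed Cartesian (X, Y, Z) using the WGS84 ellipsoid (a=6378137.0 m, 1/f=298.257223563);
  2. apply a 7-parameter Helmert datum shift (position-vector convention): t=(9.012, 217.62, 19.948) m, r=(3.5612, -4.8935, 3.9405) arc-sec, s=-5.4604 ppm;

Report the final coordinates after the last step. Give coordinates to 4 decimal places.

start: φ=29.974398°, λ=-42.066007°, h=2254.039 m
→ ECEF (a=6378137.000, f=1/298.257223563): X=4106533.6134, Y=-3706114.7228, Z=3169041.7519
→ Helmert 7p (PV): X=4106515.8206, Y=-3705853.1285, Z=3169077.8336

X=4106515.8206 m, Y=-3705853.1285 m, Z=3169077.8336 m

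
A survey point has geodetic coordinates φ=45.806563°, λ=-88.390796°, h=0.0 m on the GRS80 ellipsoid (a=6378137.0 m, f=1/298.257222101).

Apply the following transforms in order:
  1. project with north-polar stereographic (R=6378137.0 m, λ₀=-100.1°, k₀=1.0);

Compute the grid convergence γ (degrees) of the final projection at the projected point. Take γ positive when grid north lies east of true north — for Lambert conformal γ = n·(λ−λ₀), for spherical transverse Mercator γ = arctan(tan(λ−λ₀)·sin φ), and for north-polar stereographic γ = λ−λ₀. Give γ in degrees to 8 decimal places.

start: φ=45.806563°, λ=-88.390796°, h=0.000 m
→ into stereo (λ₀=-100.1°): φ=45.80656300°, λ−λ₀=11.70920400°
convergence γ = 11.70920400°

11.70920400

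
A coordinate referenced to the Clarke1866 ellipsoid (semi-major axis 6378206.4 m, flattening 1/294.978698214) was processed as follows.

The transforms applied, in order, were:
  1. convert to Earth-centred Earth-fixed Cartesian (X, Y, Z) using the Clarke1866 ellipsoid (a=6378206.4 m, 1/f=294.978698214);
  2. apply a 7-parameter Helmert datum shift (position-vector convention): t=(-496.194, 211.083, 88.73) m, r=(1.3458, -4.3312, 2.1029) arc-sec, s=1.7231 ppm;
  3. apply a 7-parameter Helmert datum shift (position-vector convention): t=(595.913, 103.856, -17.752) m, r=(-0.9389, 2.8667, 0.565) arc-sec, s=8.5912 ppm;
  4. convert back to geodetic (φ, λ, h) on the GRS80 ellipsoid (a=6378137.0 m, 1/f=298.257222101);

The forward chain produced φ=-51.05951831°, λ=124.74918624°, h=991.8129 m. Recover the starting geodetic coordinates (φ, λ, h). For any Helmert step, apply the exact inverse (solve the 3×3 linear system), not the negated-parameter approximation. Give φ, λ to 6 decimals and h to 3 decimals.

φ=-51.063286°, λ=124.752664°, h=928.751 m

start: φ=-51.059518°, λ=124.749186°, h=991.813 m
→ ECEF (a=6378137.000, f=1/298.257222101): X=-2289918.5961, Y=3301004.1214, Z=-4938480.3247
→ Helmert⁻¹: X=-2290417.1540, Y=3300900.6602, Z=-4938436.9529
→ Helmert⁻¹: X=-2289987.0630, Y=3300675.0147, Z=-4938490.6233
→ geod (Bowring, a=6378206.400): φ=-51.06328600°, λ=124.75266400°, h=928.7510 m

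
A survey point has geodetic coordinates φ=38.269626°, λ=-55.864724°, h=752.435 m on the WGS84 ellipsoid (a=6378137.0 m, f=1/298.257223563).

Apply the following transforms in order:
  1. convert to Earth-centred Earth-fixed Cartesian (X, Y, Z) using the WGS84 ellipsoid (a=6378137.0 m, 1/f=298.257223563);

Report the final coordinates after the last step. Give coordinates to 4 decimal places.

X=2813902.0840 m, Y=-4150609.1459 m, Z=3929450.3198 m

start: φ=38.269626°, λ=-55.864724°, h=752.435 m
→ ECEF (a=6378137.000, f=1/298.257223563): X=2813902.0840, Y=-4150609.1459, Z=3929450.3198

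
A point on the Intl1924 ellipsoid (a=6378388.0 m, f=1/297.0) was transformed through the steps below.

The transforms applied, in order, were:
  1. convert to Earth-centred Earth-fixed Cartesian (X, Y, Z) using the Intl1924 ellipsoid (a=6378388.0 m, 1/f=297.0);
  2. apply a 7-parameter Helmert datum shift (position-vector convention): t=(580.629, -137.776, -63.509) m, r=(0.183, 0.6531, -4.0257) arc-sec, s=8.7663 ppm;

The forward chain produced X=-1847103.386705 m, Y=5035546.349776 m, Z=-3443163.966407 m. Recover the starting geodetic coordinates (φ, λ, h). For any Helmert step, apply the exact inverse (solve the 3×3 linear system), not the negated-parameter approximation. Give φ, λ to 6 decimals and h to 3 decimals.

start: X=-1847103.3867, Y=5035546.3498, Z=-3443163.9664 m
→ Helmert⁻¹: X=-1847755.1972, Y=5035600.8642, Z=-3443080.5926
→ geod (Bowring, a=6378388.000): φ=-32.87221800°, λ=110.15002500°, h=1775.9600 m

φ=-32.872218°, λ=110.150025°, h=1775.960 m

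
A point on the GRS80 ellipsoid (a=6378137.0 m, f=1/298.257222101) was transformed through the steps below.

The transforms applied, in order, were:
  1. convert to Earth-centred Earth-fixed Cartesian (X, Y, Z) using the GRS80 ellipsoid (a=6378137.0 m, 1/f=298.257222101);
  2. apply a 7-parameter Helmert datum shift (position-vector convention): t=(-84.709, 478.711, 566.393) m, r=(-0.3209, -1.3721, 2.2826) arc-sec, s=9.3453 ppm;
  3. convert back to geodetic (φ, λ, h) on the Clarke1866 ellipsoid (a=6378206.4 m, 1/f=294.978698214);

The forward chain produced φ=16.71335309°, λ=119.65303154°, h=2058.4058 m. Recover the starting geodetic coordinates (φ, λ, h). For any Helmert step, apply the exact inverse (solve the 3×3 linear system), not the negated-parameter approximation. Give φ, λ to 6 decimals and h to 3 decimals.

φ=16.708730°, λ=119.653842°, h=1447.199 m

start: φ=16.713353°, λ=119.653032°, h=2058.406 m
→ ECEF (a=6378206.400, f=1/294.978698214): X=-3024110.0178, Y=5311942.5176, Z=1822955.0137
→ Helmert⁻¹: X=-3023926.1475, Y=5311444.7985, Z=1822399.9691
→ geod (Bowring, a=6378137.000): φ=16.70873000°, λ=119.65384200°, h=1447.1990 m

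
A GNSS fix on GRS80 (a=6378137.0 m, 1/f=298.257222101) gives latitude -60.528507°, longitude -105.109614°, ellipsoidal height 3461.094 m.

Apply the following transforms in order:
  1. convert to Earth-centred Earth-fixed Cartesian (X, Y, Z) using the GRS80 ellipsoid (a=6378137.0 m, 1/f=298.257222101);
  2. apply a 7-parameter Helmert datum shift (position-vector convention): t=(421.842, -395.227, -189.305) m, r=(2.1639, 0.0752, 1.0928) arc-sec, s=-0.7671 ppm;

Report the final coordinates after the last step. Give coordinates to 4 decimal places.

start: φ=-60.528507°, λ=-105.109614°, h=3461.094 m
→ ECEF (a=6378137.000, f=1/298.257222101): X=-820493.9275, Y=-3038858.2046, Z=-5532697.0187
→ Helmert 7p (PV): X=-820057.3733, Y=-3039197.4046, Z=-5532913.6608

X=-820057.3733 m, Y=-3039197.4046 m, Z=-5532913.6608 m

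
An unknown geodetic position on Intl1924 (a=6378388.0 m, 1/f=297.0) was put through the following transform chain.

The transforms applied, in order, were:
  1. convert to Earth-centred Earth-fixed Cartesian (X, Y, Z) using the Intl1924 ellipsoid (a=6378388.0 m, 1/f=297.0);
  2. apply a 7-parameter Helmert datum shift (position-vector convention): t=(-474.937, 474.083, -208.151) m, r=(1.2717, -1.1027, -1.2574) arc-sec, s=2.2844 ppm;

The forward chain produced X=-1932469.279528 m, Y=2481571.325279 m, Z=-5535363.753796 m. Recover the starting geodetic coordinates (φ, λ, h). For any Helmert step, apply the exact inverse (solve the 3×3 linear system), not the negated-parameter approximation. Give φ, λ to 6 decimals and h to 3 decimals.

start: X=-1932469.2795, Y=2481571.3253, Z=-5535363.7538 m
→ Helmert⁻¹: X=-1932034.6448, Y=2481045.6704, Z=-5535147.9262
→ geod (Bowring, a=6378388.000): φ=-60.56425400°, λ=127.90853000°, h=3887.7160 m

φ=-60.564254°, λ=127.908530°, h=3887.716 m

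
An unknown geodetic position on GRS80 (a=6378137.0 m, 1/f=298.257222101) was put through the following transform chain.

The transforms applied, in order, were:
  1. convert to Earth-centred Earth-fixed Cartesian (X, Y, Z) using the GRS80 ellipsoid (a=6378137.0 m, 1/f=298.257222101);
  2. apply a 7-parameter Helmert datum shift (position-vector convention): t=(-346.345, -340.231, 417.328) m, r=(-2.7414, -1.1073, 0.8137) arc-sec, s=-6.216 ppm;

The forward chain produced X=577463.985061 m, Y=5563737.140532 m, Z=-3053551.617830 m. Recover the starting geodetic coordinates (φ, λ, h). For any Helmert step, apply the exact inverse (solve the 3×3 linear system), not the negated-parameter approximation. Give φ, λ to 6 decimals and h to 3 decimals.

φ=-28.793166°, λ=84.071265°, h=178.343 m

start: X=577463.9851, Y=5563737.1405, Z=-3053551.6178 m
→ Helmert⁻¹: X=577819.4775, Y=5564150.2672, Z=-3053917.0800
→ geod (Bowring, a=6378137.000): φ=-28.79316600°, λ=84.07126500°, h=178.3430 m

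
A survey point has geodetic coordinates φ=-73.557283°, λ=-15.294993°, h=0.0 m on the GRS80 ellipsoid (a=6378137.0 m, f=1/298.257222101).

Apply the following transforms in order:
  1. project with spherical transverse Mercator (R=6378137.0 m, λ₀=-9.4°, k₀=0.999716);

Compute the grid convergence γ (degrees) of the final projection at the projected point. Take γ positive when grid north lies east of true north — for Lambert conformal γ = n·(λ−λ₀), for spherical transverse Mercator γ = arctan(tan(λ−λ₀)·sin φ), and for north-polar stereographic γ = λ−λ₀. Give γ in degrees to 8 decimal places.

start: φ=-73.557283°, λ=-15.294993°, h=0.000 m
→ into tm (λ₀=-9.4°): φ=-73.55728300°, λ−λ₀=-5.89499300°
convergence γ = 5.65550256°

5.65550256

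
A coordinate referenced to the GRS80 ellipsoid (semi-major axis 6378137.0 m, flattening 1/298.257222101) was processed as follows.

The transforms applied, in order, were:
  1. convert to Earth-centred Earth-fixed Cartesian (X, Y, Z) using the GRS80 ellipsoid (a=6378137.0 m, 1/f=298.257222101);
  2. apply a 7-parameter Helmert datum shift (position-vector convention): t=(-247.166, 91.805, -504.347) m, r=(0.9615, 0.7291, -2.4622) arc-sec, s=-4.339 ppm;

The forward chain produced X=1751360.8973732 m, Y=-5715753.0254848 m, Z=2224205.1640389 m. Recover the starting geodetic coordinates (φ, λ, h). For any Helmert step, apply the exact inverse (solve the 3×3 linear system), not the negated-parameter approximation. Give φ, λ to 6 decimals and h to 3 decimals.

start: X=1751360.8974, Y=-5715753.0255, Z=2224205.1640 m
→ Helmert⁻¹: X=1751676.0301, Y=-5715838.3511, Z=2224752.0002
→ geod (Bowring, a=6378137.000): φ=20.53842800°, λ=-72.96179100°, h=3245.1890 m

φ=20.538428°, λ=-72.961791°, h=3245.189 m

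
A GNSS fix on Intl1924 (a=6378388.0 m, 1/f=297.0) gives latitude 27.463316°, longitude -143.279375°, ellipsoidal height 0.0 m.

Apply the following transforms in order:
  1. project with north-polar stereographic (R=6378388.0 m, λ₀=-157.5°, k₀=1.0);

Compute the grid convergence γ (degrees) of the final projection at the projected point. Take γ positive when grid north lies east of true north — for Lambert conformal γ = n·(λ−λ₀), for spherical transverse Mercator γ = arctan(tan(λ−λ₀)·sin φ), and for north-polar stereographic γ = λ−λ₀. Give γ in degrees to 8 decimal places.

14.22062500

start: φ=27.463316°, λ=-143.279375°, h=0.000 m
→ into stereo (λ₀=-157.5°): φ=27.46331600°, λ−λ₀=14.22062500°
convergence γ = 14.22062500°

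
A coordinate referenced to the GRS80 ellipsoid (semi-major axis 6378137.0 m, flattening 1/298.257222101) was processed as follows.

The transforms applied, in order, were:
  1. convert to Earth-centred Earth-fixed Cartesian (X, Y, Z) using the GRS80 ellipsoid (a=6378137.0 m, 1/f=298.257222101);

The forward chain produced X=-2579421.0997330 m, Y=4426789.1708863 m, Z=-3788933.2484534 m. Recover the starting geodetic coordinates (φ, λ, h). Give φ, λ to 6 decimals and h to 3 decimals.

start: X=-2579421.0997, Y=4426789.1709, Z=-3788933.2485 m
→ geod (Bowring, a=6378137.000): φ=-36.66799600°, λ=120.22868900°, h=1723.2460 m

φ=-36.667996°, λ=120.228689°, h=1723.246 m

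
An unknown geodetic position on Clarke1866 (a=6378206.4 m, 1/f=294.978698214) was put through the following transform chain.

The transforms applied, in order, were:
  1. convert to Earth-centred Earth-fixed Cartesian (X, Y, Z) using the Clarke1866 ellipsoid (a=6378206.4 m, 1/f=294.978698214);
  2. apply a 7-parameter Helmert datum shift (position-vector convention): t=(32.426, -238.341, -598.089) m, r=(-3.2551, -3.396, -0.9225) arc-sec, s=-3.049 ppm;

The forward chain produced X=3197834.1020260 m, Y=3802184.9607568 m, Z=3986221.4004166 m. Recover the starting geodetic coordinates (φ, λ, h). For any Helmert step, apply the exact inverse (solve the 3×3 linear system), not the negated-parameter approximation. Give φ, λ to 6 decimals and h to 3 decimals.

φ=38.935307°, λ=49.935695°, h=480.583 m

start: X=3197834.1020, Y=3802184.9608, Z=3986221.4004 m
→ Helmert⁻¹: X=3197860.0607, Y=3802386.2805, Z=3986839.0009
→ geod (Bowring, a=6378206.400): φ=38.93530700°, λ=49.93569500°, h=480.5830 m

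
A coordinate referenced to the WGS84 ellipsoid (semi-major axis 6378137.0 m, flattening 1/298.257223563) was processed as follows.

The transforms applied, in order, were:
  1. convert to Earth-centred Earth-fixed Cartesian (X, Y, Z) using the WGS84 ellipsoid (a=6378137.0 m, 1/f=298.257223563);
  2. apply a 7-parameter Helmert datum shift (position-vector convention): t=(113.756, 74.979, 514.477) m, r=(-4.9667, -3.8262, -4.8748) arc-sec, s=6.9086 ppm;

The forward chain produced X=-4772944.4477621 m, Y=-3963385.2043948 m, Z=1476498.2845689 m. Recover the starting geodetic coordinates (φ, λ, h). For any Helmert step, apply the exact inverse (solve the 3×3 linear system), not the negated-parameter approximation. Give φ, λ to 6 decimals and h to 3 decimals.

start: X=-4772944.4478, Y=-3963385.2044, Z=1476498.2846 m
→ Helmert⁻¹: X=-4772904.1757, Y=-3963581.1432, Z=1475966.7077
→ geod (Bowring, a=6378137.000): φ=13.46896400°, λ=-140.29261200°, h=244.3580 m

φ=13.468964°, λ=-140.292612°, h=244.358 m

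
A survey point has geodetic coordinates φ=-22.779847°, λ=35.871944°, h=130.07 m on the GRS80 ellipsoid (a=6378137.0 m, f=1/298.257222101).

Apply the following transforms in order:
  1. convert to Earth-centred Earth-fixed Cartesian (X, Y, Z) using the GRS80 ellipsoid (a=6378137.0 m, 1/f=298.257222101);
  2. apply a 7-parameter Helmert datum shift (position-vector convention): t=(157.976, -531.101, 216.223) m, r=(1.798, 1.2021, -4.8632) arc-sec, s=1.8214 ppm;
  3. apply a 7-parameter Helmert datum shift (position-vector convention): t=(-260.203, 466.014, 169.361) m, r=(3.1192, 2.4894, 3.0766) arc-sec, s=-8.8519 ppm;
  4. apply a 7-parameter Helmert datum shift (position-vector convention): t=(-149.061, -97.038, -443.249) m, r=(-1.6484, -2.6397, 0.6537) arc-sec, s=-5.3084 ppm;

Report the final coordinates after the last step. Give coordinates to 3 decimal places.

start: φ=-22.779847°, λ=35.871944°, h=130.070 m
→ ECEF (a=6378137.000, f=1/298.257222101): X=4767740.1517, Y=3447711.5931, Z=-2454309.2723
→ Helmert 7p (PV): X=4767973.7965, Y=3447095.7545, Z=-2454095.2522
→ Helmert 7p (PV): X=4767590.3541, Y=3447639.4838, Z=-2453909.5841
→ Helmert 7p (PV): X=4767436.4626, Y=3447519.6431, Z=-2454306.3455

X=4767436.463 m, Y=3447519.643 m, Z=-2454306.346 m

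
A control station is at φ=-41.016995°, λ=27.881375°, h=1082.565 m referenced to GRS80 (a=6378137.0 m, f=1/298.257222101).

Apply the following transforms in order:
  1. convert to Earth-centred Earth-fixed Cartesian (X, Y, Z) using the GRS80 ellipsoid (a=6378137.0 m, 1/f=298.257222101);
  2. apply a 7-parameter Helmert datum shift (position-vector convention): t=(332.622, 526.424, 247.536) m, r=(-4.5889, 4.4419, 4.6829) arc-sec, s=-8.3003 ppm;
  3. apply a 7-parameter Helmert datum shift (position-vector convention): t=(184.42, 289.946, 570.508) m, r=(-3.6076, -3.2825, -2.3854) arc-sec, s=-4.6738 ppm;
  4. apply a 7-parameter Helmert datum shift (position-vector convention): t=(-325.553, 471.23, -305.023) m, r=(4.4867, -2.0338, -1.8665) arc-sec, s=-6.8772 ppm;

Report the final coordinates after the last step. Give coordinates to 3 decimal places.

X=4260752.860 m, Y=2255292.922 m, Z=-4163984.678 m

start: φ=-41.016995°, λ=27.881375°, h=1082.565 m
→ ECEF (a=6378137.000, f=1/298.257222101): X=4260633.0065, Y=2254116.0946, Z=-4164557.8974
→ Helmert 7p (PV): X=4260789.4057, Y=2254627.8878, Z=-4164417.6944
→ Helmert 7p (PV): X=4261046.2579, Y=2254785.1855, Z=-4163799.3503
→ Helmert 7p (PV): X=4260752.8598, Y=2255292.9217, Z=-4163984.6778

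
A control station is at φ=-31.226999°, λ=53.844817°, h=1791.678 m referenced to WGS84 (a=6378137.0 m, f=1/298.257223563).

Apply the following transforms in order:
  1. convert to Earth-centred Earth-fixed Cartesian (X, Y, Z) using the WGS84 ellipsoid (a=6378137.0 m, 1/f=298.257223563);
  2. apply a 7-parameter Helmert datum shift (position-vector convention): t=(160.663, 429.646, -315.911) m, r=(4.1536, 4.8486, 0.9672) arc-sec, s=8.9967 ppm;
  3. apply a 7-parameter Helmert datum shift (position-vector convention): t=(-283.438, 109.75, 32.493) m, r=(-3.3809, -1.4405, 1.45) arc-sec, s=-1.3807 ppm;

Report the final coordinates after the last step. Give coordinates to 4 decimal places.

start: φ=-31.226999°, λ=53.844817°, h=1791.678 m
→ ECEF (a=6378137.000, f=1/298.257223563): X=3221565.3095, Y=4408942.7691, Z=-3288369.5725
→ Helmert 7p (PV): X=3221656.9823, Y=4409493.4067, Z=-3288702.0123
→ Helmert 7p (PV): X=3221361.0658, Y=4409565.8108, Z=-3288714.7556

X=3221361.0658 m, Y=4409565.8108 m, Z=-3288714.7556 m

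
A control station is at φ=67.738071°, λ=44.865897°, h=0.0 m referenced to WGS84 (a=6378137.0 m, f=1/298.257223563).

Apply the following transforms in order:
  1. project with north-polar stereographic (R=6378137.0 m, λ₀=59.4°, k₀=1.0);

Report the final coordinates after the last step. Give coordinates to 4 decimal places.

start: φ=67.738071°, λ=44.865897°, h=0.000 m
→ stereo (R=6378137.0, λ₀=59.4°): E=-629860.3066, N=-2429522.6376

E=-629860.3066 m, N=-2429522.6376 m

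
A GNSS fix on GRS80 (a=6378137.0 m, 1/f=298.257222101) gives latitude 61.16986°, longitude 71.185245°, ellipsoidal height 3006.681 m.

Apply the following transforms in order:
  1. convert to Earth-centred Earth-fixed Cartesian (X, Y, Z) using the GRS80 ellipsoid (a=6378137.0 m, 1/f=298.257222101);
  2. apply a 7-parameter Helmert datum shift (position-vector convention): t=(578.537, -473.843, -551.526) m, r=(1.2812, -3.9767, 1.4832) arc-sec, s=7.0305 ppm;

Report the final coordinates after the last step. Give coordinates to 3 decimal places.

X=995402.778 m, Y=2919687.451 m, Z=5566653.279 m

start: φ=61.169860°, λ=71.185245°, h=3006.681 m
→ ECEF (a=6378137.000, f=1/298.257222101): X=994945.5770, Y=2920168.1894, Z=5567128.3446
→ Helmert 7p (PV): X=995402.7779, Y=2919687.4510, Z=5566653.2792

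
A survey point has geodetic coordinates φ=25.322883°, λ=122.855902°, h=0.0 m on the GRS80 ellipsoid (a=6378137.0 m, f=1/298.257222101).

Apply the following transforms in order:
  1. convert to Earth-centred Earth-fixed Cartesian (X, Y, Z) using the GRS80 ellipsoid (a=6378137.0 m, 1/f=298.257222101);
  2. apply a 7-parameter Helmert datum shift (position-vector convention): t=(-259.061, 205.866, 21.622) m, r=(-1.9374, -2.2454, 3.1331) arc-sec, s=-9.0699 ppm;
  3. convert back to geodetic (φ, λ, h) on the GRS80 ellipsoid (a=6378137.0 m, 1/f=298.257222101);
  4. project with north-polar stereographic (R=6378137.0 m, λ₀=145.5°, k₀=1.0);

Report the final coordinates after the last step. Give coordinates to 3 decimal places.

E=-3109229.768 m, N=-7454014.535 m

start: φ=25.322883°, λ=122.855902°, h=0.000 m
→ ECEF (a=6378137.000, f=1/298.257222101): X=-3129739.6665, Y=4846015.1013, Z=2711448.0269
→ Helmert 7p (PV): X=-3130073.4665, Y=4846154.9429, Z=2711365.4691
→ geod (Bowring, a=6378137.000): φ=25.32105662°, λ=122.85793335°, h=234.5742 m
→ stereo (R=6378137.0, λ₀=145.5°): E=-3109229.7680, N=-7454014.5347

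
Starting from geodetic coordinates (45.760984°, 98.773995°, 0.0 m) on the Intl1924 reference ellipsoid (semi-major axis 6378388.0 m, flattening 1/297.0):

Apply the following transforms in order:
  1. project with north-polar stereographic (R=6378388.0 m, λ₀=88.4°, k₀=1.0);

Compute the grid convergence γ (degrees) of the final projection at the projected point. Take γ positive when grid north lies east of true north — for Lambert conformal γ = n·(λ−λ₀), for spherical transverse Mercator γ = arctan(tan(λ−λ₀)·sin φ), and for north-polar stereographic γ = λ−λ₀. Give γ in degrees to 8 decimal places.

10.37399500

start: φ=45.760984°, λ=98.773995°, h=0.000 m
→ into stereo (λ₀=88.4°): φ=45.76098400°, λ−λ₀=10.37399500°
convergence γ = 10.37399500°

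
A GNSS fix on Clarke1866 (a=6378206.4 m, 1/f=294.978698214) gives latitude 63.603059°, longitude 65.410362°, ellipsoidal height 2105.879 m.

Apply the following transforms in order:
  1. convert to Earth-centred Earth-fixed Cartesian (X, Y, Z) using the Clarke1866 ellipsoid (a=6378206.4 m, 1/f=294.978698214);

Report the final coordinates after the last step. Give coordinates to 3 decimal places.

X=1183575.389 m, Y=2586388.569 m, Z=5691873.160 m

start: φ=63.603059°, λ=65.410362°, h=2105.879 m
→ ECEF (a=6378206.400, f=1/294.978698214): X=1183575.3886, Y=2586388.5687, Z=5691873.1597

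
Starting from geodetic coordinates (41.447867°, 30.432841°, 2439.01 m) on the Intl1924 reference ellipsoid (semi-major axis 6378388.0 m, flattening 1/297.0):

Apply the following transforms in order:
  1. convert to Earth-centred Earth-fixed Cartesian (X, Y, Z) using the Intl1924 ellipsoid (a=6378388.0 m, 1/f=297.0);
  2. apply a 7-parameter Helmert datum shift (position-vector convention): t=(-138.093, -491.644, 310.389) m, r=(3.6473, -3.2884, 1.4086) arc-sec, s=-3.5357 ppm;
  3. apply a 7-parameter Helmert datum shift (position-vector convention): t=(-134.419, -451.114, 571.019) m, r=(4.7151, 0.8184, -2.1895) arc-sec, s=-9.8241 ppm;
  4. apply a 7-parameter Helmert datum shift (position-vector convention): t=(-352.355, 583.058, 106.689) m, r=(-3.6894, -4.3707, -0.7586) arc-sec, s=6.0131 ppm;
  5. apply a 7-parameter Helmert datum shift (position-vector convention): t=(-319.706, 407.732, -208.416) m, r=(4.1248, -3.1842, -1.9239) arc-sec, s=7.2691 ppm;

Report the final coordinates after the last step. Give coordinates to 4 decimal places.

X=4128820.5183 m, Y=2425997.2981 m, Z=4202603.8128 m

start: φ=41.447867°, λ=30.432841°, h=2439.010 m
→ ECEF (a=6378388.000, f=1/297.0): X=4129928.9340, Y=2426198.0153, Z=4201520.2603
→ Helmert 7p (PV): X=4129692.6872, Y=2425651.7030, Z=4201924.5369
→ Helmert 7p (PV): X=4129560.1176, Y=2425036.8702, Z=4202493.3391
→ Helmert 7p (PV): X=4129152.4625, Y=2425694.4916, Z=4202669.4267
→ Helmert 7p (PV): X=4128820.5183, Y=2425997.2981, Z=4202603.8128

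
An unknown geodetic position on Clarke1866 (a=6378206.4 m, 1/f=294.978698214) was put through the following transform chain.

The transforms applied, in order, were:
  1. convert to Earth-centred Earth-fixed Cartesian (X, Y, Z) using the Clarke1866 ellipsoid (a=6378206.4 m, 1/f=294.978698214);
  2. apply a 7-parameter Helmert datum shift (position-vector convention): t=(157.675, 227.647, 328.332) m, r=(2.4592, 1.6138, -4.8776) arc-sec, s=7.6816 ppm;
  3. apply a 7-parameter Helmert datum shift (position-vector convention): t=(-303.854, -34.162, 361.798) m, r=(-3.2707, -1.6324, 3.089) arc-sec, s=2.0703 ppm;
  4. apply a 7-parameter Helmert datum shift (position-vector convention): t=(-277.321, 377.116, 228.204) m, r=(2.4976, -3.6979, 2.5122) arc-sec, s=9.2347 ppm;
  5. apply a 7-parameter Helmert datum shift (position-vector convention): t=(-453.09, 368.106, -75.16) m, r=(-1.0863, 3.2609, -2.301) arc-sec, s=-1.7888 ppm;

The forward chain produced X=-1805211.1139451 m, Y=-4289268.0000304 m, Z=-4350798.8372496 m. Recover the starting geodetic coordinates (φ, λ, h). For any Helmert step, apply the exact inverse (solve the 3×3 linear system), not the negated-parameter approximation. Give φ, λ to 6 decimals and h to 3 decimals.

φ=-43.269745°, λ=-112.809798°, h=3475.396 m

start: X=-1805211.1139, Y=-4289268.0000, Z=-4350798.8372 m
→ Helmert⁻¹: X=-1804644.6162, Y=-4289640.9976, Z=-4350782.5815
→ Helmert⁻¹: X=-1804480.8850, Y=-4290009.2029, Z=-4350886.3085
→ Helmert⁻¹: X=-1804271.9770, Y=-4289870.1412, Z=-4351292.8426
→ Helmert⁻¹: X=-1804280.2945, Y=-4290159.3815, Z=-4351550.7144
→ geod (Bowring, a=6378206.400): φ=-43.26974500°, λ=-112.80979800°, h=3475.3960 m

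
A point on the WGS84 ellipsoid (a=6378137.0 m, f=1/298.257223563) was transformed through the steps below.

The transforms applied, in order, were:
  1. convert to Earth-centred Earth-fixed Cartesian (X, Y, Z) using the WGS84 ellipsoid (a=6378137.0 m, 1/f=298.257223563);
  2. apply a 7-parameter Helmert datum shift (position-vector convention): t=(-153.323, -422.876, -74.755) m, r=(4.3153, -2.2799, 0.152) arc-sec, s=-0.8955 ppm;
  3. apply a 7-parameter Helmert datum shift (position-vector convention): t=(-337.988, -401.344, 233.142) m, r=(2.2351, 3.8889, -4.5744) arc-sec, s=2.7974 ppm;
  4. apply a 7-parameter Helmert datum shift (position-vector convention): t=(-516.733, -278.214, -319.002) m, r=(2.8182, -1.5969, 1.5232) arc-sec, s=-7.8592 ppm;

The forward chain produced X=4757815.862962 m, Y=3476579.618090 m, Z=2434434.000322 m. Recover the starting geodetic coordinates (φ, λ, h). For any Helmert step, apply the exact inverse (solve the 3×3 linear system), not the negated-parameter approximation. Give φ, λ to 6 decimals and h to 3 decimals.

φ=22.577832°, λ=36.160487°, h=2171.868 m

start: X=4757815.8630, Y=3476579.6181, Z=2434434.0003 m
→ Helmert⁻¹: X=4758414.5179, Y=3476883.2834, Z=2434687.7934
→ Helmert⁻¹: X=4758616.1744, Y=3477406.8139, Z=2434499.8784
→ Helmert⁻¹: X=4758803.2305, Y=3477880.2290, Z=2434451.4519
→ geod (Bowring, a=6378137.000): φ=22.57783200°, λ=36.16048700°, h=2171.8680 m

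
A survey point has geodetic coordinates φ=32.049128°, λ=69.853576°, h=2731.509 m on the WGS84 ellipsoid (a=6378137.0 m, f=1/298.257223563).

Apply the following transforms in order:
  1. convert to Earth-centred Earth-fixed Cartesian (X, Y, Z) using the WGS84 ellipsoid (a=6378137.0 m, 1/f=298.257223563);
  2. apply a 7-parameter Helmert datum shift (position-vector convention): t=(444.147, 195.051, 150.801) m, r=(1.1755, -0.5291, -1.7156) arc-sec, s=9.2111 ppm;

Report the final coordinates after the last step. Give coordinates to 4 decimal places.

X=1865009.9538 m, Y=5082470.4064 m, Z=3366715.1025 m

start: φ=32.049128°, λ=69.853576°, h=2731.509 m
→ ECEF (a=6378137.000, f=1/298.257223563): X=1864514.9962, Y=5082263.2362, Z=3366499.5456
→ Helmert 7p (PV): X=1865009.9538, Y=5082470.4064, Z=3366715.1025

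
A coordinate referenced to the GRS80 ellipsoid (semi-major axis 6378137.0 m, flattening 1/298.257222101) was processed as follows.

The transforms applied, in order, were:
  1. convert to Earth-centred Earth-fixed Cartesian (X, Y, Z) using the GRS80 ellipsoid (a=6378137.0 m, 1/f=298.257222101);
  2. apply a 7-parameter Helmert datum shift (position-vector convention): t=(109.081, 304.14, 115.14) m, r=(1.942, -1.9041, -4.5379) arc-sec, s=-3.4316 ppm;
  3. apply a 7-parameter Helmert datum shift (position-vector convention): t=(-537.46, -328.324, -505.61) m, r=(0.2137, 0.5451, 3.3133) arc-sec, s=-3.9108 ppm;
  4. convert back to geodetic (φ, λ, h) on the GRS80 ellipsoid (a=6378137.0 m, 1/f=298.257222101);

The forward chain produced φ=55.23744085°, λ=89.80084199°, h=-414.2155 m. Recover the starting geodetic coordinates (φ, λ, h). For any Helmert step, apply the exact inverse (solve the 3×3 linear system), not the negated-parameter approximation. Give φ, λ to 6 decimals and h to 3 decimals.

start: φ=55.237441°, λ=89.800842°, h=-414.216 m
→ ECEF (a=6378137.000, f=1/298.257222101): X=12668.7232, Y=3644651.1055, Z=5216159.8283
→ Helmert⁻¹: X=13250.9994, Y=3644998.8763, Z=5216682.0984
→ Helmert⁻¹: X=13109.9333, Y=3644756.6461, Z=5216550.4229
→ geod (Bowring, a=6378137.000): φ=55.23865100°, λ=89.79391200°, h=-32.2660 m

φ=55.238651°, λ=89.793912°, h=-32.266 m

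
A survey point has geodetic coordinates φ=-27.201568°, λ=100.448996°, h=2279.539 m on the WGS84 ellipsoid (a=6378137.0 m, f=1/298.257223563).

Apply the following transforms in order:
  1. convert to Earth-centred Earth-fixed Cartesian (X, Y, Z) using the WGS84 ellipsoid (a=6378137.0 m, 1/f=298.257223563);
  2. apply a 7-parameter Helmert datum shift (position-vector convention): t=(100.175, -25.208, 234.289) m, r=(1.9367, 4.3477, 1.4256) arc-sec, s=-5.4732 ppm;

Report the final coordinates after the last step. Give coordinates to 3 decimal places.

start: φ=-27.201568°, λ=100.448996°, h=2279.539 m
→ ECEF (a=6378137.000, f=1/298.257223563): X=-1029897.0781, Y=5584566.9865, Z=-2899140.1481
→ Helmert 7p (PV): X=-1029890.9723, Y=5584531.3160, Z=-2898815.8478

X=-1029890.972 m, Y=5584531.316 m, Z=-2898815.848 m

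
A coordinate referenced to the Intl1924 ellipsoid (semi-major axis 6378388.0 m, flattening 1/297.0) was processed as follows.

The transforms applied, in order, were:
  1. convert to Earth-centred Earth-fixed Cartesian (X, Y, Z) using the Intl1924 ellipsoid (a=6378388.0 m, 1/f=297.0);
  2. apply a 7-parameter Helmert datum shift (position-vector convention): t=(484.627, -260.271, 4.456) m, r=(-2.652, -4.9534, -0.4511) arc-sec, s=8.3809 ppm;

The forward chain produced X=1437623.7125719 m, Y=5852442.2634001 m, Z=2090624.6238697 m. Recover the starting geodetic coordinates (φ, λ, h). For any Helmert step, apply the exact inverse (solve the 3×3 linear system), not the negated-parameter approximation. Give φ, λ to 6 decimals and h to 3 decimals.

φ=19.252022°, λ=76.203502°, h=2762.031 m

start: X=1437623.7126, Y=5852442.2634, Z=2090624.6239 m
→ Helmert⁻¹: X=1437164.4478, Y=5852629.7470, Z=2090643.3824
→ geod (Bowring, a=6378388.000): φ=19.25202200°, λ=76.20350200°, h=2762.0310 m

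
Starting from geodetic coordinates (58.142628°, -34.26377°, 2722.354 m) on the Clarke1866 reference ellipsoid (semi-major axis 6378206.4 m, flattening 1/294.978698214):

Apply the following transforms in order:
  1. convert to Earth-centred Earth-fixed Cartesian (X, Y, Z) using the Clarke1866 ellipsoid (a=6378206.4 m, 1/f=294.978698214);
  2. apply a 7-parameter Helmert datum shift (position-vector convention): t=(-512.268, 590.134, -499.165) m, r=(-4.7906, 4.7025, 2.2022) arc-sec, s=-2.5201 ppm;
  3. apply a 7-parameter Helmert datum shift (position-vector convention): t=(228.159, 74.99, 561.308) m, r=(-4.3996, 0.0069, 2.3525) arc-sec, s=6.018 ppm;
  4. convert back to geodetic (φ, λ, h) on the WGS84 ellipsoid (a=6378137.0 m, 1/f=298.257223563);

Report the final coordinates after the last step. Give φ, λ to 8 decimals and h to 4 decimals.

φ=58.14600328°, λ=-34.25133917°, h=2373.9059 m

start: φ=58.142628°, λ=-34.263770°, h=2722.354 m
→ ECEF (a=6378206.400, f=1/294.978698214): X=2790230.5516, Y=-1900781.9789, Z=5396251.9279
→ Helmert 7p (PV): X=2789854.5711, Y=-1900031.9345, Z=5395719.6978
→ Helmert 7p (PV): X=2790121.3704, Y=-1899821.4691, Z=5396353.9116
→ geod (Bowring, a=6378137.000): φ=58.14600328°, λ=-34.25133917°, h=2373.9059 m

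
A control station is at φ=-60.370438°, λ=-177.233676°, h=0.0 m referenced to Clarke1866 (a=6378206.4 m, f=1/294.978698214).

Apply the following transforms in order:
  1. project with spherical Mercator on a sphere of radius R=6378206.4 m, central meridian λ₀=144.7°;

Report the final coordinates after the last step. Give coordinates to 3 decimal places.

start: φ=-60.370438°, λ=-177.233676°, h=0.000 m
→ merc (R=6378206.4, λ₀=144.7°): E=4237569.9122, N=-8482769.9731

E=4237569.912 m, N=-8482769.973 m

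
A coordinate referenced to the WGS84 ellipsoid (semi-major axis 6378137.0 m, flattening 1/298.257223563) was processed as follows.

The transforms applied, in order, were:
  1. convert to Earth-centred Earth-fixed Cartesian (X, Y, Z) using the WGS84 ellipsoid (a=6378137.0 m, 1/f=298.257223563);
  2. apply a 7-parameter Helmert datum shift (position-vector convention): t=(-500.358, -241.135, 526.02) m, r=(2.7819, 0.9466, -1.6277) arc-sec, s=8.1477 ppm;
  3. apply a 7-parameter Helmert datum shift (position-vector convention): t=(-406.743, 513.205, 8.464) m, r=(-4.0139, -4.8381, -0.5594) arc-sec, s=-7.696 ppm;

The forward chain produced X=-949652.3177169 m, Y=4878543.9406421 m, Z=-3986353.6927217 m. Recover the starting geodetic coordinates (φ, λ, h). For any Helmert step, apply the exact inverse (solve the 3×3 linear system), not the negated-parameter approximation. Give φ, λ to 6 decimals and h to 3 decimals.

φ=-38.925496°, λ=101.007124°, h=1517.554 m

start: X=-949652.3177, Y=4878543.9406, Z=-3986353.6927 m
→ Helmert⁻¹: X=-949359.6111, Y=4878143.2752, Z=-3986275.6397
→ Helmert⁻¹: X=-948871.7216, Y=4878283.4045, Z=-3986839.3249
→ geod (Bowring, a=6378137.000): φ=-38.92549600°, λ=101.00712400°, h=1517.5540 m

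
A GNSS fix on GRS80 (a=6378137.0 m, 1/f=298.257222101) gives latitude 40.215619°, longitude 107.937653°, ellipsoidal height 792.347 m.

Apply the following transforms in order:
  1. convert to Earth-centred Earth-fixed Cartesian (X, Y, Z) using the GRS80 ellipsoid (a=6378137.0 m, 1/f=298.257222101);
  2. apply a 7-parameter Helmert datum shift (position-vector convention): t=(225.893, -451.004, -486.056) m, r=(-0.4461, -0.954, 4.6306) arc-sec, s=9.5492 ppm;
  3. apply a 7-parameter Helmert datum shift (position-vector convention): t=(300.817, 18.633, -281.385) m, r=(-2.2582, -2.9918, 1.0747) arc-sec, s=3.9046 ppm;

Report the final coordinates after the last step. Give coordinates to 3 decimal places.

start: φ=40.215619°, λ=107.937653°, h=792.347 m
→ ECEF (a=6378137.000, f=1/298.257222101): X=-1502301.5072, Y=4640785.4210, Z=4096808.5105
→ Helmert 7p (PV): X=-1502213.0940, Y=4640353.8666, Z=4096344.5904
→ Helmert 7p (PV): X=-1502001.7365, Y=4640427.6385, Z=4096006.6077

X=-1502001.737 m, Y=4640427.639 m, Z=4096006.608 m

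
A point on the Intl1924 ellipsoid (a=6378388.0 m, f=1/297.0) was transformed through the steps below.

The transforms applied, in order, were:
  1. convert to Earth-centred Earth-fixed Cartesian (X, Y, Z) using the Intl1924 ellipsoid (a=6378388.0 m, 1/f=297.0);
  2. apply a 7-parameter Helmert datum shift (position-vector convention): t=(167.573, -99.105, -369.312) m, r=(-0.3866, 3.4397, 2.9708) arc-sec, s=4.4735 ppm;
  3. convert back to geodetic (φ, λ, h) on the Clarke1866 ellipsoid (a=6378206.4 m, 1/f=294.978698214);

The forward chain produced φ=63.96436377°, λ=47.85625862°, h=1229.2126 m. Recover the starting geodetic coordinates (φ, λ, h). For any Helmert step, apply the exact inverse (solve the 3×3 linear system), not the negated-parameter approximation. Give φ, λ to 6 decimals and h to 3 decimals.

φ=63.965811°, λ=47.860620°, h=1215.867 m

start: φ=63.964364°, λ=47.856259°, h=1229.213 m
→ ECEF (a=6378206.400, f=1/294.978698214): X=1884018.5014, Y=2081887.2724, Z=5708884.1586
→ Helmert⁻¹: X=1883777.2784, Y=2081939.2311, Z=5709263.2467
→ geod (Bowring, a=6378388.000): φ=63.96581100°, λ=47.86062000°, h=1215.8670 m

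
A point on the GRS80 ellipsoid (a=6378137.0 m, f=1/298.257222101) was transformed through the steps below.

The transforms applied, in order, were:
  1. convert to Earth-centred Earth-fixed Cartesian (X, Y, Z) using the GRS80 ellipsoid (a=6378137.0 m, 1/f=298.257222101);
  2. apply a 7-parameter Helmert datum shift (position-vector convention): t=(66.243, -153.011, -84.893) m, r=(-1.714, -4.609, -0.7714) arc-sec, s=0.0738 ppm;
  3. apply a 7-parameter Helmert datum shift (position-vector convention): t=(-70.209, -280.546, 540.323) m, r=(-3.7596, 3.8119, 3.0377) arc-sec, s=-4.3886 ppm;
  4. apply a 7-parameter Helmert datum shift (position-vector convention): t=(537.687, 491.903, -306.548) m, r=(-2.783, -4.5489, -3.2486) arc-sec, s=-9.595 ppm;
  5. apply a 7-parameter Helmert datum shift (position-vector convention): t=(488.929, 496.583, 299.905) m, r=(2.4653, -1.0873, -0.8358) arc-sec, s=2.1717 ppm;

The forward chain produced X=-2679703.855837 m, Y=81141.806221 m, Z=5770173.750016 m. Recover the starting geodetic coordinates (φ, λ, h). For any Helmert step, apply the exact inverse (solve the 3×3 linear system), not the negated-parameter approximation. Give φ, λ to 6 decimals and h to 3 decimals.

start: X=-2679703.8558, Y=81141.8062, Z=5770173.7500 m
→ Helmert⁻¹: X=-2680156.8761, Y=80703.1501, Z=5769874.4782
→ Helmert⁻¹: X=-2680594.2897, Y=80091.9433, Z=5770296.5892
→ Helmert⁻¹: X=-2680641.2900, Y=80307.1551, Z=5769733.5113
→ Helmert⁻¹: X=-2680578.7076, Y=80402.1892, Z=5769878.5443
→ geod (Bowring, a=6378137.000): φ=65.21817600°, λ=178.28196600°, h=2126.1540 m

φ=65.218176°, λ=178.281966°, h=2126.154 m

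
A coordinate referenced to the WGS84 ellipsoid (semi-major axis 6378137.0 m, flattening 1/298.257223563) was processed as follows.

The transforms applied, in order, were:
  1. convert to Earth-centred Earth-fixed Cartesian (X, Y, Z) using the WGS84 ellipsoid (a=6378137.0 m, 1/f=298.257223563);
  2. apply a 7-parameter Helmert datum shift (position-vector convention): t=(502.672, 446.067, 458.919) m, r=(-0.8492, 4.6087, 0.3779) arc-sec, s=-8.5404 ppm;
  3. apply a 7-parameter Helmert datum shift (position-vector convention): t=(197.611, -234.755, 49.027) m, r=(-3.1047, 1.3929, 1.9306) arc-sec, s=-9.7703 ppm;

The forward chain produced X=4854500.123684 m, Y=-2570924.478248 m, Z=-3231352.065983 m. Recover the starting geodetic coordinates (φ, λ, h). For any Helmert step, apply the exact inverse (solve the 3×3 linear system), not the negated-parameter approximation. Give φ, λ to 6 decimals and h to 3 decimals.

start: X=4854500.1237, Y=-2570924.4782, Z=-3231352.0660 m
→ Helmert⁻¹: X=4854347.7016, Y=-2570711.6360, Z=-3231438.5782
→ Helmert⁻¹: X=4853953.9837, Y=-2571175.2494, Z=-3231827.2299
→ geod (Bowring, a=6378137.000): φ=-30.63956600°, λ=-27.91049900°, h=491.7940 m

φ=-30.639566°, λ=-27.910499°, h=491.794 m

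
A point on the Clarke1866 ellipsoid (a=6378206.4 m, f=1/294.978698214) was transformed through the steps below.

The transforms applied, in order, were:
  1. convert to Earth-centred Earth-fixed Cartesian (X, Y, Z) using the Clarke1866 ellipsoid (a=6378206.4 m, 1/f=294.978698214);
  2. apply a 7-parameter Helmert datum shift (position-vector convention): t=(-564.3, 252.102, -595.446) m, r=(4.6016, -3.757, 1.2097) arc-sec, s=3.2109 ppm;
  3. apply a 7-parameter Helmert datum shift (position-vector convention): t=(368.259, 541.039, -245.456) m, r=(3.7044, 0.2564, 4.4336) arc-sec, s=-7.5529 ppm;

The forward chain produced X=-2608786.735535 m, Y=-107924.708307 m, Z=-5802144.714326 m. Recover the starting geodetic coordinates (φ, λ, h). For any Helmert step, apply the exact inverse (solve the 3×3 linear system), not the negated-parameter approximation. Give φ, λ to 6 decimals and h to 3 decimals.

start: X=-2608786.7355, Y=-107924.7083, Z=-5802144.7143 m
→ Helmert⁻¹: X=-2609169.8217, Y=-108514.6829, Z=-5801944.3743
→ Helmert⁻¹: X=-2608703.4514, Y=-108880.5580, Z=-5801280.3557
→ geod (Bowring, a=6378206.400): φ=-65.91425500°, λ=-177.61000900°, h=1553.5390 m

φ=-65.914255°, λ=-177.610009°, h=1553.539 m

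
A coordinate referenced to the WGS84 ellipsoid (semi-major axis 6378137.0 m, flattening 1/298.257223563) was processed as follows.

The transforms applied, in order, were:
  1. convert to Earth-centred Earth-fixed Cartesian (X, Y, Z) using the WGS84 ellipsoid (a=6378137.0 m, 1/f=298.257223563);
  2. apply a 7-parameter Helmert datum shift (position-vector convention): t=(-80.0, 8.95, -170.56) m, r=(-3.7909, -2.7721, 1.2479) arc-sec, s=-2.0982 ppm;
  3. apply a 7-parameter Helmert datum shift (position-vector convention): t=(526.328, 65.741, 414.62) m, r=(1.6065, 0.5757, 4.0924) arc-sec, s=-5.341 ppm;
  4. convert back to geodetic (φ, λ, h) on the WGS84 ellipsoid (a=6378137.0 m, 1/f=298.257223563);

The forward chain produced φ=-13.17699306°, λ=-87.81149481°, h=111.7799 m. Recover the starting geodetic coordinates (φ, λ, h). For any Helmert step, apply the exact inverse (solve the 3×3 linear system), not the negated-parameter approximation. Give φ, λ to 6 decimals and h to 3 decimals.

start: φ=-13.176993°, λ=-87.811495°, h=111.780 m
→ ECEF (a=6378137.000, f=1/298.257223563): X=237196.5488, Y=-6206862.6685, Z=-1444502.9591
→ Helmert⁻¹: X=236552.3680, Y=-6206977.5077, Z=-1444876.2930
→ Helmert⁻¹: X=236575.8946, Y=-6206974.3583, Z=-1444826.0205
→ geod (Bowring, a=6378137.000): φ=-13.17965500°, λ=-87.81725500°, h=271.0550 m

φ=-13.179655°, λ=-87.817255°, h=271.055 m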